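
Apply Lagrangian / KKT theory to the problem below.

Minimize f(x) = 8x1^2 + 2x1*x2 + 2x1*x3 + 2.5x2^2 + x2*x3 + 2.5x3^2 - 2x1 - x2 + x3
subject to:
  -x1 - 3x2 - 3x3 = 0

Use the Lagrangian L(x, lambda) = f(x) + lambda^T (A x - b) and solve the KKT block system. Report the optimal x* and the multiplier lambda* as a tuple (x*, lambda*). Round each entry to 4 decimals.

Form the Lagrangian:
  L(x, lambda) = (1/2) x^T Q x + c^T x + lambda^T (A x - b)
Stationarity (grad_x L = 0): Q x + c + A^T lambda = 0.
Primal feasibility: A x = b.

This gives the KKT block system:
  [ Q   A^T ] [ x     ]   [-c ]
  [ A    0  ] [ lambda ] = [ b ]

Solving the linear system:
  x*      = (0.1333, 0.2278, -0.2722)
  lambda* = (0.0444)
  f(x*)   = -0.3833

x* = (0.1333, 0.2278, -0.2722), lambda* = (0.0444)


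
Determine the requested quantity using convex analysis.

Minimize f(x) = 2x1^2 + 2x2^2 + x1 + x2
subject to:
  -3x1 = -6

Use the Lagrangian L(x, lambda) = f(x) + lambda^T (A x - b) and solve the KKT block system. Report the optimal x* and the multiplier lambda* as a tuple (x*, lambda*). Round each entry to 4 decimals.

Form the Lagrangian:
  L(x, lambda) = (1/2) x^T Q x + c^T x + lambda^T (A x - b)
Stationarity (grad_x L = 0): Q x + c + A^T lambda = 0.
Primal feasibility: A x = b.

This gives the KKT block system:
  [ Q   A^T ] [ x     ]   [-c ]
  [ A    0  ] [ lambda ] = [ b ]

Solving the linear system:
  x*      = (2, -0.25)
  lambda* = (3)
  f(x*)   = 9.875

x* = (2, -0.25), lambda* = (3)


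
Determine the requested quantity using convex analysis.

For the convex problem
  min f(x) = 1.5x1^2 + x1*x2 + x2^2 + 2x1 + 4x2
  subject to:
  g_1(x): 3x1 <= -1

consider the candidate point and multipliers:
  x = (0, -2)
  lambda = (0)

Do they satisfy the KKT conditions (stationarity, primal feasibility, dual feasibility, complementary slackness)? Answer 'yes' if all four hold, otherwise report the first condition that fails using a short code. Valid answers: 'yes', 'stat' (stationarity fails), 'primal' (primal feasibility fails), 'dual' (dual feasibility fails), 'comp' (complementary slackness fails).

Gradient of f: grad f(x) = Q x + c = (0, 0)
Constraint values g_i(x) = a_i^T x - b_i:
  g_1((0, -2)) = 1
Stationarity residual: grad f(x) + sum_i lambda_i a_i = (0, 0)
  -> stationarity OK
Primal feasibility (all g_i <= 0): FAILS
Dual feasibility (all lambda_i >= 0): OK
Complementary slackness (lambda_i * g_i(x) = 0 for all i): OK

Verdict: the first failing condition is primal_feasibility -> primal.

primal


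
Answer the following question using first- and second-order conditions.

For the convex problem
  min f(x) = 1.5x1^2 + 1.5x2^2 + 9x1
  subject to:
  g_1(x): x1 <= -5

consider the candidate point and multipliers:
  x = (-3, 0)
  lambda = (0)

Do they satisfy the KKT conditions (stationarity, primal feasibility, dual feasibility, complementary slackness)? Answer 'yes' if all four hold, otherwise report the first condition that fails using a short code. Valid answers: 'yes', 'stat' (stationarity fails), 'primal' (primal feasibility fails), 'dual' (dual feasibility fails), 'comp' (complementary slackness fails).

Gradient of f: grad f(x) = Q x + c = (0, 0)
Constraint values g_i(x) = a_i^T x - b_i:
  g_1((-3, 0)) = 2
Stationarity residual: grad f(x) + sum_i lambda_i a_i = (0, 0)
  -> stationarity OK
Primal feasibility (all g_i <= 0): FAILS
Dual feasibility (all lambda_i >= 0): OK
Complementary slackness (lambda_i * g_i(x) = 0 for all i): OK

Verdict: the first failing condition is primal_feasibility -> primal.

primal


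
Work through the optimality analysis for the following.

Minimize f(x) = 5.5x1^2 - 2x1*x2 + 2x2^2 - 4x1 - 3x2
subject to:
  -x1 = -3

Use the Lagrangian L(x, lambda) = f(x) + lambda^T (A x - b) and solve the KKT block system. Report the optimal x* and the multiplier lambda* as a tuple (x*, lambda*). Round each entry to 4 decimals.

Form the Lagrangian:
  L(x, lambda) = (1/2) x^T Q x + c^T x + lambda^T (A x - b)
Stationarity (grad_x L = 0): Q x + c + A^T lambda = 0.
Primal feasibility: A x = b.

This gives the KKT block system:
  [ Q   A^T ] [ x     ]   [-c ]
  [ A    0  ] [ lambda ] = [ b ]

Solving the linear system:
  x*      = (3, 2.25)
  lambda* = (24.5)
  f(x*)   = 27.375

x* = (3, 2.25), lambda* = (24.5)


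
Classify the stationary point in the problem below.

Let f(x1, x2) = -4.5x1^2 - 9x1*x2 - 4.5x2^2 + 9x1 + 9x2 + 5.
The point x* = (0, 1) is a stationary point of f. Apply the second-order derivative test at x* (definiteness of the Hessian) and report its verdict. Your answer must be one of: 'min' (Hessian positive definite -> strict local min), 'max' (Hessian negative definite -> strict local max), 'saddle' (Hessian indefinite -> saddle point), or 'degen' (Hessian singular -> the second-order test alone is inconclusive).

Compute the Hessian H = grad^2 f:
  H = [[-9, -9], [-9, -9]]
Verify stationarity: grad f(x*) = H x* + g = (0, 0).
Eigenvalues of H: -18, 0.
H has a zero eigenvalue (singular; negative semidefinite but not definite), so H is neither positive definite, negative definite, nor indefinite. The second-order test alone is inconclusive -> degen.
(Indeed, f is constant along the null direction of H through x*, so x* is not a strict local extremum.)

degen


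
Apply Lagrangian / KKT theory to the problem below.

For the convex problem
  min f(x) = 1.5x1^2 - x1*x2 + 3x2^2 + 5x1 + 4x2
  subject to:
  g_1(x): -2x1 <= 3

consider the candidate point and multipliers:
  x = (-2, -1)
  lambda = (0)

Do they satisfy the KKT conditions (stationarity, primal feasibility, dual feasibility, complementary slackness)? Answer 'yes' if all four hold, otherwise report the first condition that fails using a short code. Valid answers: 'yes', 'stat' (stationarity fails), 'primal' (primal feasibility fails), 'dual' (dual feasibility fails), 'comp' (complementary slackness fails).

Gradient of f: grad f(x) = Q x + c = (0, 0)
Constraint values g_i(x) = a_i^T x - b_i:
  g_1((-2, -1)) = 1
Stationarity residual: grad f(x) + sum_i lambda_i a_i = (0, 0)
  -> stationarity OK
Primal feasibility (all g_i <= 0): FAILS
Dual feasibility (all lambda_i >= 0): OK
Complementary slackness (lambda_i * g_i(x) = 0 for all i): OK

Verdict: the first failing condition is primal_feasibility -> primal.

primal


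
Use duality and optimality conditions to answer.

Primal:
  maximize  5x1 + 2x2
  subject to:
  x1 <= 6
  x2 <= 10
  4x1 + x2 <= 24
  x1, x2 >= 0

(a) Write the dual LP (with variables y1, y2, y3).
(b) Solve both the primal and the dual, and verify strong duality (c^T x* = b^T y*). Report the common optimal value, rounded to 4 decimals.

The standard primal-dual pair for 'max c^T x s.t. A x <= b, x >= 0' is:
  Dual:  min b^T y  s.t.  A^T y >= c,  y >= 0.

So the dual LP is:
  minimize  6y1 + 10y2 + 24y3
  subject to:
    y1 + 4y3 >= 5
    y2 + y3 >= 2
    y1, y2, y3 >= 0

Solving the primal: x* = (3.5, 10).
  primal value c^T x* = 37.5.
Solving the dual: y* = (0, 0.75, 1.25).
  dual value b^T y* = 37.5.
Strong duality: c^T x* = b^T y*. Confirmed.

37.5


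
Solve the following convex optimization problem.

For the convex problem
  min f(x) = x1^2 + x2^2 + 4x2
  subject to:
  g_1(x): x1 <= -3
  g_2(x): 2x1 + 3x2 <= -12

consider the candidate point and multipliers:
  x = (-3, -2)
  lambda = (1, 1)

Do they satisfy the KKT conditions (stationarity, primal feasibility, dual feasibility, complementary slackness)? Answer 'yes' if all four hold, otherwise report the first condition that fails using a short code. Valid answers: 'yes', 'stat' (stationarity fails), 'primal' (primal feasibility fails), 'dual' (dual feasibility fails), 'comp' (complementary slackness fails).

Gradient of f: grad f(x) = Q x + c = (-6, 0)
Constraint values g_i(x) = a_i^T x - b_i:
  g_1((-3, -2)) = 0
  g_2((-3, -2)) = 0
Stationarity residual: grad f(x) + sum_i lambda_i a_i = (-3, 3)
  -> stationarity FAILS
Primal feasibility (all g_i <= 0): OK
Dual feasibility (all lambda_i >= 0): OK
Complementary slackness (lambda_i * g_i(x) = 0 for all i): OK

Verdict: the first failing condition is stationarity -> stat.

stat


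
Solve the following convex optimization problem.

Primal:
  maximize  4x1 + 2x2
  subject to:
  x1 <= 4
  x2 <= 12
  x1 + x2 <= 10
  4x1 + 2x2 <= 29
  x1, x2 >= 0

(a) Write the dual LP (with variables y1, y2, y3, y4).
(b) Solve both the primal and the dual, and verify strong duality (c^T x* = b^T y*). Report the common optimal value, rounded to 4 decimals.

The standard primal-dual pair for 'max c^T x s.t. A x <= b, x >= 0' is:
  Dual:  min b^T y  s.t.  A^T y >= c,  y >= 0.

So the dual LP is:
  minimize  4y1 + 12y2 + 10y3 + 29y4
  subject to:
    y1 + y3 + 4y4 >= 4
    y2 + y3 + 2y4 >= 2
    y1, y2, y3, y4 >= 0

Solving the primal: x* = (4, 6).
  primal value c^T x* = 28.
Solving the dual: y* = (2, 0, 2, 0).
  dual value b^T y* = 28.
Strong duality: c^T x* = b^T y*. Confirmed.

28


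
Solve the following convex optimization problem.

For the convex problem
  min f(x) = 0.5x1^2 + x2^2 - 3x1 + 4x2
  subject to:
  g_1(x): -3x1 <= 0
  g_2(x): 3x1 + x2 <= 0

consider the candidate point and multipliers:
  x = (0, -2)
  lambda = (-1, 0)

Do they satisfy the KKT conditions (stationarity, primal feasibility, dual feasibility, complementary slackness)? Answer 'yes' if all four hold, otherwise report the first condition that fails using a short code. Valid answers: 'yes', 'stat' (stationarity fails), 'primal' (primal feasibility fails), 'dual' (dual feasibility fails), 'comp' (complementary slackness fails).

Gradient of f: grad f(x) = Q x + c = (-3, 0)
Constraint values g_i(x) = a_i^T x - b_i:
  g_1((0, -2)) = 0
  g_2((0, -2)) = -2
Stationarity residual: grad f(x) + sum_i lambda_i a_i = (0, 0)
  -> stationarity OK
Primal feasibility (all g_i <= 0): OK
Dual feasibility (all lambda_i >= 0): FAILS
Complementary slackness (lambda_i * g_i(x) = 0 for all i): OK

Verdict: the first failing condition is dual_feasibility -> dual.

dual


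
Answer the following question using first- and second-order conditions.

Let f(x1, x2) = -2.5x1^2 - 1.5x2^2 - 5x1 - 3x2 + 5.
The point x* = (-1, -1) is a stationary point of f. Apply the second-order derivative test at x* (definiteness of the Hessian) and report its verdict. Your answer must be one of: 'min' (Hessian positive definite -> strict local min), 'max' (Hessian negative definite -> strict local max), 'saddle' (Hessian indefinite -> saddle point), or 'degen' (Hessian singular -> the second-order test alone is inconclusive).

Compute the Hessian H = grad^2 f:
  H = [[-5, 0], [0, -3]]
Verify stationarity: grad f(x*) = H x* + g = (0, 0).
Eigenvalues of H: -5, -3.
Both eigenvalues < 0, so H is negative definite -> x* is a strict local max.

max


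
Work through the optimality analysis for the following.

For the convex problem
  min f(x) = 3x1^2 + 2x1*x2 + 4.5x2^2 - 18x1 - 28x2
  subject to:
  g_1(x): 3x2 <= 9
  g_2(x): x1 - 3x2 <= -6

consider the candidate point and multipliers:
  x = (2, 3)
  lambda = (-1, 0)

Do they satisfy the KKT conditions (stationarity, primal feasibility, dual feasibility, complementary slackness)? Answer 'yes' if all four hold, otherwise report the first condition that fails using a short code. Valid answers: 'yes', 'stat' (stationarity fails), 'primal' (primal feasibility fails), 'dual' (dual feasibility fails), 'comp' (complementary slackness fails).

Gradient of f: grad f(x) = Q x + c = (0, 3)
Constraint values g_i(x) = a_i^T x - b_i:
  g_1((2, 3)) = 0
  g_2((2, 3)) = -1
Stationarity residual: grad f(x) + sum_i lambda_i a_i = (0, 0)
  -> stationarity OK
Primal feasibility (all g_i <= 0): OK
Dual feasibility (all lambda_i >= 0): FAILS
Complementary slackness (lambda_i * g_i(x) = 0 for all i): OK

Verdict: the first failing condition is dual_feasibility -> dual.

dual


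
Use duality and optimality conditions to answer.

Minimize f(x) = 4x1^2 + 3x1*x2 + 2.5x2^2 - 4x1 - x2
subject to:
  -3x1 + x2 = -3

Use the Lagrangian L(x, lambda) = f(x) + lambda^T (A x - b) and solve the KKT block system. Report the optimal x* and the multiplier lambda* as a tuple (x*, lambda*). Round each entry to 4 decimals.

Form the Lagrangian:
  L(x, lambda) = (1/2) x^T Q x + c^T x + lambda^T (A x - b)
Stationarity (grad_x L = 0): Q x + c + A^T lambda = 0.
Primal feasibility: A x = b.

This gives the KKT block system:
  [ Q   A^T ] [ x     ]   [-c ]
  [ A    0  ] [ lambda ] = [ b ]

Solving the linear system:
  x*      = (0.8592, -0.4225)
  lambda* = (0.5352)
  f(x*)   = -0.7042

x* = (0.8592, -0.4225), lambda* = (0.5352)


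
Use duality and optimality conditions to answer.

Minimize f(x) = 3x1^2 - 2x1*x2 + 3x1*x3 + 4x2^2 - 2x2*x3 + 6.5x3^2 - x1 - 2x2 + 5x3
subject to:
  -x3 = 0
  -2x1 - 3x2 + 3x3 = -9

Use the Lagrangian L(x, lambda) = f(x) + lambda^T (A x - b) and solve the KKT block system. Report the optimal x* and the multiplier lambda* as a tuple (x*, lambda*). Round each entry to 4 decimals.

Form the Lagrangian:
  L(x, lambda) = (1/2) x^T Q x + c^T x + lambda^T (A x - b)
Stationarity (grad_x L = 0): Q x + c + A^T lambda = 0.
Primal feasibility: A x = b.

This gives the KKT block system:
  [ Q   A^T ] [ x     ]   [-c ]
  [ A    0  ] [ lambda ] = [ b ]

Solving the linear system:
  x*      = (1.7727, 1.8182, 0)
  lambda* = (15.6818, 3)
  f(x*)   = 10.7955

x* = (1.7727, 1.8182, 0), lambda* = (15.6818, 3)


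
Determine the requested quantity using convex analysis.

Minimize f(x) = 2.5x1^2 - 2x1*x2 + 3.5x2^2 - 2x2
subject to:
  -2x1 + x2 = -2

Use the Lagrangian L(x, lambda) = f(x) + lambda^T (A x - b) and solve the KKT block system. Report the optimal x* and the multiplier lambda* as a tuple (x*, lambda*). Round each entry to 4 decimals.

Form the Lagrangian:
  L(x, lambda) = (1/2) x^T Q x + c^T x + lambda^T (A x - b)
Stationarity (grad_x L = 0): Q x + c + A^T lambda = 0.
Primal feasibility: A x = b.

This gives the KKT block system:
  [ Q   A^T ] [ x     ]   [-c ]
  [ A    0  ] [ lambda ] = [ b ]

Solving the linear system:
  x*      = (1.12, 0.24)
  lambda* = (2.56)
  f(x*)   = 2.32

x* = (1.12, 0.24), lambda* = (2.56)


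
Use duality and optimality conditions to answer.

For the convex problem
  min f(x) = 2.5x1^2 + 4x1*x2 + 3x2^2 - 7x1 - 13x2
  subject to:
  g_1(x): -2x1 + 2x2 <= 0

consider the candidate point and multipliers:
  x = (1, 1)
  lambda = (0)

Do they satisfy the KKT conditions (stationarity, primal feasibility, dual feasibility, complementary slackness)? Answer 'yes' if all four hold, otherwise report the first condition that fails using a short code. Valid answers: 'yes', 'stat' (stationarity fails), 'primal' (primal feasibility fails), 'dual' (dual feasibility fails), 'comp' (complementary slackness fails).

Gradient of f: grad f(x) = Q x + c = (2, -3)
Constraint values g_i(x) = a_i^T x - b_i:
  g_1((1, 1)) = 0
Stationarity residual: grad f(x) + sum_i lambda_i a_i = (2, -3)
  -> stationarity FAILS
Primal feasibility (all g_i <= 0): OK
Dual feasibility (all lambda_i >= 0): OK
Complementary slackness (lambda_i * g_i(x) = 0 for all i): OK

Verdict: the first failing condition is stationarity -> stat.

stat


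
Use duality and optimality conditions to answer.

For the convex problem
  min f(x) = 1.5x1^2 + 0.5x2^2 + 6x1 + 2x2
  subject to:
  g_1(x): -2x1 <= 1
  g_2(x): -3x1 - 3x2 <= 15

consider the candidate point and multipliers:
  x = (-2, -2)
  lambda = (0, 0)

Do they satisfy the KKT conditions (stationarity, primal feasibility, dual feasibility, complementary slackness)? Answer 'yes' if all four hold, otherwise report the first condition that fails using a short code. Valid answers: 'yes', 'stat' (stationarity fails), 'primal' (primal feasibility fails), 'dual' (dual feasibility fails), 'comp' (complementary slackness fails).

Gradient of f: grad f(x) = Q x + c = (0, 0)
Constraint values g_i(x) = a_i^T x - b_i:
  g_1((-2, -2)) = 3
  g_2((-2, -2)) = -3
Stationarity residual: grad f(x) + sum_i lambda_i a_i = (0, 0)
  -> stationarity OK
Primal feasibility (all g_i <= 0): FAILS
Dual feasibility (all lambda_i >= 0): OK
Complementary slackness (lambda_i * g_i(x) = 0 for all i): OK

Verdict: the first failing condition is primal_feasibility -> primal.

primal


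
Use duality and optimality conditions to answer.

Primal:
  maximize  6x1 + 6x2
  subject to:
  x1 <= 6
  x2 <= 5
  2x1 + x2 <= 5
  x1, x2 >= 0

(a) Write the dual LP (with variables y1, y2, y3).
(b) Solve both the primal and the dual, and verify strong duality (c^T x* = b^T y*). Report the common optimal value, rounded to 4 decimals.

The standard primal-dual pair for 'max c^T x s.t. A x <= b, x >= 0' is:
  Dual:  min b^T y  s.t.  A^T y >= c,  y >= 0.

So the dual LP is:
  minimize  6y1 + 5y2 + 5y3
  subject to:
    y1 + 2y3 >= 6
    y2 + y3 >= 6
    y1, y2, y3 >= 0

Solving the primal: x* = (0, 5).
  primal value c^T x* = 30.
Solving the dual: y* = (0, 3, 3).
  dual value b^T y* = 30.
Strong duality: c^T x* = b^T y*. Confirmed.

30


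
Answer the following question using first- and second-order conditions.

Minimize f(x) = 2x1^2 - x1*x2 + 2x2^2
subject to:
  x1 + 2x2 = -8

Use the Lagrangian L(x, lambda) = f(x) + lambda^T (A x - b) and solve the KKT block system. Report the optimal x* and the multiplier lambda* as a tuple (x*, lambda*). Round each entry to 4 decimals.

Form the Lagrangian:
  L(x, lambda) = (1/2) x^T Q x + c^T x + lambda^T (A x - b)
Stationarity (grad_x L = 0): Q x + c + A^T lambda = 0.
Primal feasibility: A x = b.

This gives the KKT block system:
  [ Q   A^T ] [ x     ]   [-c ]
  [ A    0  ] [ lambda ] = [ b ]

Solving the linear system:
  x*      = (-2, -3)
  lambda* = (5)
  f(x*)   = 20

x* = (-2, -3), lambda* = (5)


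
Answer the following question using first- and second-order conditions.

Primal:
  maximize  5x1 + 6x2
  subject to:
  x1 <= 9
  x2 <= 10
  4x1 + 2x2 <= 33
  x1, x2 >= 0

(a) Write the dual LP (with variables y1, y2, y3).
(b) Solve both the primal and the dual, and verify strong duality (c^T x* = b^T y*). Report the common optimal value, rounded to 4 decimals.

The standard primal-dual pair for 'max c^T x s.t. A x <= b, x >= 0' is:
  Dual:  min b^T y  s.t.  A^T y >= c,  y >= 0.

So the dual LP is:
  minimize  9y1 + 10y2 + 33y3
  subject to:
    y1 + 4y3 >= 5
    y2 + 2y3 >= 6
    y1, y2, y3 >= 0

Solving the primal: x* = (3.25, 10).
  primal value c^T x* = 76.25.
Solving the dual: y* = (0, 3.5, 1.25).
  dual value b^T y* = 76.25.
Strong duality: c^T x* = b^T y*. Confirmed.

76.25


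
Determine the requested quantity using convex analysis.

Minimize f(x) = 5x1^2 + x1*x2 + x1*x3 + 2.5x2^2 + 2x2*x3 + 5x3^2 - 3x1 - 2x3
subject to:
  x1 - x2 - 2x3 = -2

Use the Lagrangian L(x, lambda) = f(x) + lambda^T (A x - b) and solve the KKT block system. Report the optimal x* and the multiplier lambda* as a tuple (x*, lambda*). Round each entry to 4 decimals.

Form the Lagrangian:
  L(x, lambda) = (1/2) x^T Q x + c^T x + lambda^T (A x - b)
Stationarity (grad_x L = 0): Q x + c + A^T lambda = 0.
Primal feasibility: A x = b.

This gives the KKT block system:
  [ Q   A^T ] [ x     ]   [-c ]
  [ A    0  ] [ lambda ] = [ b ]

Solving the linear system:
  x*      = (-0.1229, 0.3413, 0.7679)
  lambda* = (3.1195)
  f(x*)   = 2.5358

x* = (-0.1229, 0.3413, 0.7679), lambda* = (3.1195)


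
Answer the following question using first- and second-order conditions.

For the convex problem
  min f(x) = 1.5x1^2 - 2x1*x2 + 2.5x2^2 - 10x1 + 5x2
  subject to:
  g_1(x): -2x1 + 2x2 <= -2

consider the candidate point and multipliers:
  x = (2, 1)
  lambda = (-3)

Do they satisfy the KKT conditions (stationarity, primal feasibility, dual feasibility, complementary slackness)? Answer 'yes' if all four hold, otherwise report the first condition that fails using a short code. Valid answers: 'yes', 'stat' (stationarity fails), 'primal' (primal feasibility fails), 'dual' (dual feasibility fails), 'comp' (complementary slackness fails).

Gradient of f: grad f(x) = Q x + c = (-6, 6)
Constraint values g_i(x) = a_i^T x - b_i:
  g_1((2, 1)) = 0
Stationarity residual: grad f(x) + sum_i lambda_i a_i = (0, 0)
  -> stationarity OK
Primal feasibility (all g_i <= 0): OK
Dual feasibility (all lambda_i >= 0): FAILS
Complementary slackness (lambda_i * g_i(x) = 0 for all i): OK

Verdict: the first failing condition is dual_feasibility -> dual.

dual


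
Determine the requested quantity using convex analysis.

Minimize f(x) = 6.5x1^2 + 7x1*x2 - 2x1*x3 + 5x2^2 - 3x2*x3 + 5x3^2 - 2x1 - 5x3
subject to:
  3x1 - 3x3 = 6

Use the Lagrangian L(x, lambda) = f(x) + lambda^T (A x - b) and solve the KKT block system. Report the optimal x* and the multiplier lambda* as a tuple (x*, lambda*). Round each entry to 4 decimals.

Form the Lagrangian:
  L(x, lambda) = (1/2) x^T Q x + c^T x + lambda^T (A x - b)
Stationarity (grad_x L = 0): Q x + c + A^T lambda = 0.
Primal feasibility: A x = b.

This gives the KKT block system:
  [ Q   A^T ] [ x     ]   [-c ]
  [ A    0  ] [ lambda ] = [ b ]

Solving the linear system:
  x*      = (1.4598, -1.1839, -0.5402)
  lambda* = (-3.2567)
  f(x*)   = 9.6609

x* = (1.4598, -1.1839, -0.5402), lambda* = (-3.2567)


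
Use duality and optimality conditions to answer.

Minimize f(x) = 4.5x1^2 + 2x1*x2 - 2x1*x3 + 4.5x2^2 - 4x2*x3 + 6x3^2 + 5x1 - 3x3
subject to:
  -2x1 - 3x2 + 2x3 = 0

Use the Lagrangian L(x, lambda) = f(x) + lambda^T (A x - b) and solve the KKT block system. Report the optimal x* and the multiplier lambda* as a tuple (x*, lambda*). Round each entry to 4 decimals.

Form the Lagrangian:
  L(x, lambda) = (1/2) x^T Q x + c^T x + lambda^T (A x - b)
Stationarity (grad_x L = 0): Q x + c + A^T lambda = 0.
Primal feasibility: A x = b.

This gives the KKT block system:
  [ Q   A^T ] [ x     ]   [-c ]
  [ A    0  ] [ lambda ] = [ b ]

Solving the linear system:
  x*      = (-0.4456, 0.4289, 0.1977)
  lambda* = (0.7259)
  f(x*)   = -1.4106

x* = (-0.4456, 0.4289, 0.1977), lambda* = (0.7259)


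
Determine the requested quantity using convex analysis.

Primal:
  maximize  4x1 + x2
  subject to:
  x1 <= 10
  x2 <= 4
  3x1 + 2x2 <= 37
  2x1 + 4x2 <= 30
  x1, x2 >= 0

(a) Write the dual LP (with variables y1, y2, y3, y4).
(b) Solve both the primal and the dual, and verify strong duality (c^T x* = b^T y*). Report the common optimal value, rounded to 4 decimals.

The standard primal-dual pair for 'max c^T x s.t. A x <= b, x >= 0' is:
  Dual:  min b^T y  s.t.  A^T y >= c,  y >= 0.

So the dual LP is:
  minimize  10y1 + 4y2 + 37y3 + 30y4
  subject to:
    y1 + 3y3 + 2y4 >= 4
    y2 + 2y3 + 4y4 >= 1
    y1, y2, y3, y4 >= 0

Solving the primal: x* = (10, 2.5).
  primal value c^T x* = 42.5.
Solving the dual: y* = (3.5, 0, 0, 0.25).
  dual value b^T y* = 42.5.
Strong duality: c^T x* = b^T y*. Confirmed.

42.5


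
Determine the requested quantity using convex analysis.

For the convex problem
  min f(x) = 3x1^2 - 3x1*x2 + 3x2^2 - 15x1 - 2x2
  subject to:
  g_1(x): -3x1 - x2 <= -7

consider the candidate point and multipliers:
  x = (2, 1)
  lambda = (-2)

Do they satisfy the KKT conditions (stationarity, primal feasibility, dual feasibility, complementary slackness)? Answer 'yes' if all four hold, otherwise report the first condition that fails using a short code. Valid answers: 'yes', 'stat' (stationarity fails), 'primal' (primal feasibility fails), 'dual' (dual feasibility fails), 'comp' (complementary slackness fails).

Gradient of f: grad f(x) = Q x + c = (-6, -2)
Constraint values g_i(x) = a_i^T x - b_i:
  g_1((2, 1)) = 0
Stationarity residual: grad f(x) + sum_i lambda_i a_i = (0, 0)
  -> stationarity OK
Primal feasibility (all g_i <= 0): OK
Dual feasibility (all lambda_i >= 0): FAILS
Complementary slackness (lambda_i * g_i(x) = 0 for all i): OK

Verdict: the first failing condition is dual_feasibility -> dual.

dual


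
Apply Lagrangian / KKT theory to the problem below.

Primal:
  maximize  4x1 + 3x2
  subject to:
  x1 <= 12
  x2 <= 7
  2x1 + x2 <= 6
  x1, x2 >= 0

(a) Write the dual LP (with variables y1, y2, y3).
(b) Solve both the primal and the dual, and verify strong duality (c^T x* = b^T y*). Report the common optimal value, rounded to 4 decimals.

The standard primal-dual pair for 'max c^T x s.t. A x <= b, x >= 0' is:
  Dual:  min b^T y  s.t.  A^T y >= c,  y >= 0.

So the dual LP is:
  minimize  12y1 + 7y2 + 6y3
  subject to:
    y1 + 2y3 >= 4
    y2 + y3 >= 3
    y1, y2, y3 >= 0

Solving the primal: x* = (0, 6).
  primal value c^T x* = 18.
Solving the dual: y* = (0, 0, 3).
  dual value b^T y* = 18.
Strong duality: c^T x* = b^T y*. Confirmed.

18


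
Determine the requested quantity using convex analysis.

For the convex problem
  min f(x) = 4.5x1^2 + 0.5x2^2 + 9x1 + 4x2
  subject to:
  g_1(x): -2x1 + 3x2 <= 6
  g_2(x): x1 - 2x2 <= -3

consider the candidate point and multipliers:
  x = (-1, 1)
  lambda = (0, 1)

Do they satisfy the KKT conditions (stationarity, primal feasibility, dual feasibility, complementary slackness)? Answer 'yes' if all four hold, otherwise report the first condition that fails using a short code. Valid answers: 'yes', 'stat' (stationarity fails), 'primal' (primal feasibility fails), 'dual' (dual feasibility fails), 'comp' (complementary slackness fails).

Gradient of f: grad f(x) = Q x + c = (0, 5)
Constraint values g_i(x) = a_i^T x - b_i:
  g_1((-1, 1)) = -1
  g_2((-1, 1)) = 0
Stationarity residual: grad f(x) + sum_i lambda_i a_i = (1, 3)
  -> stationarity FAILS
Primal feasibility (all g_i <= 0): OK
Dual feasibility (all lambda_i >= 0): OK
Complementary slackness (lambda_i * g_i(x) = 0 for all i): OK

Verdict: the first failing condition is stationarity -> stat.

stat


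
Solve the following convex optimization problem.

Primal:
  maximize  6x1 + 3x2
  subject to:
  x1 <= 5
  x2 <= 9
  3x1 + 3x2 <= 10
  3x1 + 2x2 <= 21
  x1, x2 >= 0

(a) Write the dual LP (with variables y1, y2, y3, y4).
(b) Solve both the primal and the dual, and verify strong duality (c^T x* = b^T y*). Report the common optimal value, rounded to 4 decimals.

The standard primal-dual pair for 'max c^T x s.t. A x <= b, x >= 0' is:
  Dual:  min b^T y  s.t.  A^T y >= c,  y >= 0.

So the dual LP is:
  minimize  5y1 + 9y2 + 10y3 + 21y4
  subject to:
    y1 + 3y3 + 3y4 >= 6
    y2 + 3y3 + 2y4 >= 3
    y1, y2, y3, y4 >= 0

Solving the primal: x* = (3.3333, 0).
  primal value c^T x* = 20.
Solving the dual: y* = (0, 0, 2, 0).
  dual value b^T y* = 20.
Strong duality: c^T x* = b^T y*. Confirmed.

20


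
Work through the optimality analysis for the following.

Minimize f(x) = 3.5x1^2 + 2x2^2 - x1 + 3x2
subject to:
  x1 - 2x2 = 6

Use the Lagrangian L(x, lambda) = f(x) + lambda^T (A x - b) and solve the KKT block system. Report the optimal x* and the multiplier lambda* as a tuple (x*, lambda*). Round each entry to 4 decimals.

Form the Lagrangian:
  L(x, lambda) = (1/2) x^T Q x + c^T x + lambda^T (A x - b)
Stationarity (grad_x L = 0): Q x + c + A^T lambda = 0.
Primal feasibility: A x = b.

This gives the KKT block system:
  [ Q   A^T ] [ x     ]   [-c ]
  [ A    0  ] [ lambda ] = [ b ]

Solving the linear system:
  x*      = (0.6875, -2.6562)
  lambda* = (-3.8125)
  f(x*)   = 7.1094

x* = (0.6875, -2.6562), lambda* = (-3.8125)


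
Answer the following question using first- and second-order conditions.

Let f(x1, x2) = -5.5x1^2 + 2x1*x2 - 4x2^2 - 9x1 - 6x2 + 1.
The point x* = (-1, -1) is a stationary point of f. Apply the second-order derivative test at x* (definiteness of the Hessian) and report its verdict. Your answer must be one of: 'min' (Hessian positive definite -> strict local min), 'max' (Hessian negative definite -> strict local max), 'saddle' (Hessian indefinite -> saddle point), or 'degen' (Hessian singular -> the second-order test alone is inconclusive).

Compute the Hessian H = grad^2 f:
  H = [[-11, 2], [2, -8]]
Verify stationarity: grad f(x*) = H x* + g = (0, 0).
Eigenvalues of H: -12, -7.
Both eigenvalues < 0, so H is negative definite -> x* is a strict local max.

max


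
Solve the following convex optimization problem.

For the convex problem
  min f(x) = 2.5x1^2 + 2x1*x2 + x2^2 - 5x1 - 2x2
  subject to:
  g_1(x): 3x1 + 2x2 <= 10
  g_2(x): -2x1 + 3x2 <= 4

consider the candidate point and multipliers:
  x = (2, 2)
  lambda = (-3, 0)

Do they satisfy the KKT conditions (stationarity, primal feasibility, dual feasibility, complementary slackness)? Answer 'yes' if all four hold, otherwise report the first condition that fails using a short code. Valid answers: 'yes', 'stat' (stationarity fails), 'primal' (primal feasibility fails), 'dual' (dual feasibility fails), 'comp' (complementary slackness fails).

Gradient of f: grad f(x) = Q x + c = (9, 6)
Constraint values g_i(x) = a_i^T x - b_i:
  g_1((2, 2)) = 0
  g_2((2, 2)) = -2
Stationarity residual: grad f(x) + sum_i lambda_i a_i = (0, 0)
  -> stationarity OK
Primal feasibility (all g_i <= 0): OK
Dual feasibility (all lambda_i >= 0): FAILS
Complementary slackness (lambda_i * g_i(x) = 0 for all i): OK

Verdict: the first failing condition is dual_feasibility -> dual.

dual


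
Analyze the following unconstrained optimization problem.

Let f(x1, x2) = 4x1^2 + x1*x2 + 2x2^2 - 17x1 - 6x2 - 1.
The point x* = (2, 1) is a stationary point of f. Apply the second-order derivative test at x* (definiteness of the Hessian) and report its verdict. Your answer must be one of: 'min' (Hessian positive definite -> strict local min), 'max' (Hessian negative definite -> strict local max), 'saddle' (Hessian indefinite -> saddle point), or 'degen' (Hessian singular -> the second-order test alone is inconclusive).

Compute the Hessian H = grad^2 f:
  H = [[8, 1], [1, 4]]
Verify stationarity: grad f(x*) = H x* + g = (0, 0).
Eigenvalues of H: 3.7639, 8.2361.
Both eigenvalues > 0, so H is positive definite -> x* is a strict local min.

min


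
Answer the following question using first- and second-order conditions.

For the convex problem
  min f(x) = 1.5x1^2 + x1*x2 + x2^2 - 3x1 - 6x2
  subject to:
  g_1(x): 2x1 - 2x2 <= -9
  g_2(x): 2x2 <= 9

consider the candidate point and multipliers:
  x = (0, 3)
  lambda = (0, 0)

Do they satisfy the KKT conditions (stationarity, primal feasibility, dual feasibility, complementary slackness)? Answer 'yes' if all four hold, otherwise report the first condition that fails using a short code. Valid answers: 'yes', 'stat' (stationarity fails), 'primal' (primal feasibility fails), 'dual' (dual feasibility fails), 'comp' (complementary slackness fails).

Gradient of f: grad f(x) = Q x + c = (0, 0)
Constraint values g_i(x) = a_i^T x - b_i:
  g_1((0, 3)) = 3
  g_2((0, 3)) = -3
Stationarity residual: grad f(x) + sum_i lambda_i a_i = (0, 0)
  -> stationarity OK
Primal feasibility (all g_i <= 0): FAILS
Dual feasibility (all lambda_i >= 0): OK
Complementary slackness (lambda_i * g_i(x) = 0 for all i): OK

Verdict: the first failing condition is primal_feasibility -> primal.

primal


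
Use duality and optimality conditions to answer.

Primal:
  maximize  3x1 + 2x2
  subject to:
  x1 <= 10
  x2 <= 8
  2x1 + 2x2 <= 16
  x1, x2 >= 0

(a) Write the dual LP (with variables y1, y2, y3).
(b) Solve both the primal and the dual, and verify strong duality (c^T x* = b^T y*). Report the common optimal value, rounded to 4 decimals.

The standard primal-dual pair for 'max c^T x s.t. A x <= b, x >= 0' is:
  Dual:  min b^T y  s.t.  A^T y >= c,  y >= 0.

So the dual LP is:
  minimize  10y1 + 8y2 + 16y3
  subject to:
    y1 + 2y3 >= 3
    y2 + 2y3 >= 2
    y1, y2, y3 >= 0

Solving the primal: x* = (8, 0).
  primal value c^T x* = 24.
Solving the dual: y* = (0, 0, 1.5).
  dual value b^T y* = 24.
Strong duality: c^T x* = b^T y*. Confirmed.

24


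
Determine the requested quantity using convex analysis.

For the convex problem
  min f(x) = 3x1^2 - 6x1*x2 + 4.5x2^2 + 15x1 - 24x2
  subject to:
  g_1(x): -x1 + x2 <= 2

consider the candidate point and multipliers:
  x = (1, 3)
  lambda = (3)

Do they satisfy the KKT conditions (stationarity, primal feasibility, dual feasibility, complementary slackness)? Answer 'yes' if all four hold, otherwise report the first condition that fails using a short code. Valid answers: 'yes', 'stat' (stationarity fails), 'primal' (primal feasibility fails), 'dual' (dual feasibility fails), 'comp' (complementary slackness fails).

Gradient of f: grad f(x) = Q x + c = (3, -3)
Constraint values g_i(x) = a_i^T x - b_i:
  g_1((1, 3)) = 0
Stationarity residual: grad f(x) + sum_i lambda_i a_i = (0, 0)
  -> stationarity OK
Primal feasibility (all g_i <= 0): OK
Dual feasibility (all lambda_i >= 0): OK
Complementary slackness (lambda_i * g_i(x) = 0 for all i): OK

Verdict: yes, KKT holds.

yes


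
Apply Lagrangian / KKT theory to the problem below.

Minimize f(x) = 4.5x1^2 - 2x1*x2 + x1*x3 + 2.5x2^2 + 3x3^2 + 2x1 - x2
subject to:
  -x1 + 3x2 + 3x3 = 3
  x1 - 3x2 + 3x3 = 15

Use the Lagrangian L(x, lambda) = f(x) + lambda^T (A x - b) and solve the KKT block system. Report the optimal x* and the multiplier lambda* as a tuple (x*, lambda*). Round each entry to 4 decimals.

Form the Lagrangian:
  L(x, lambda) = (1/2) x^T Q x + c^T x + lambda^T (A x - b)
Stationarity (grad_x L = 0): Q x + c + A^T lambda = 0.
Primal feasibility: A x = b.

This gives the KKT block system:
  [ Q   A^T ] [ x     ]   [-c ]
  [ A    0  ] [ lambda ] = [ b ]

Solving the linear system:
  x*      = (-0.6486, -2.2162, 3)
  lambda* = (-1.0946, -4.6892)
  f(x*)   = 37.2703

x* = (-0.6486, -2.2162, 3), lambda* = (-1.0946, -4.6892)


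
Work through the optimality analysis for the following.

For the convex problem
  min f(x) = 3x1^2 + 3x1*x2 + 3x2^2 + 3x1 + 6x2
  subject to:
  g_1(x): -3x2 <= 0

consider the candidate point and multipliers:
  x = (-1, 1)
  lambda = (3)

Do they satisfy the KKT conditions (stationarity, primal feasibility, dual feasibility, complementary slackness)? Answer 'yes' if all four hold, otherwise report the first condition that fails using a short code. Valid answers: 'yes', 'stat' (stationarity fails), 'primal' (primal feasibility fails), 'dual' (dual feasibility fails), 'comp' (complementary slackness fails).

Gradient of f: grad f(x) = Q x + c = (0, 9)
Constraint values g_i(x) = a_i^T x - b_i:
  g_1((-1, 1)) = -3
Stationarity residual: grad f(x) + sum_i lambda_i a_i = (0, 0)
  -> stationarity OK
Primal feasibility (all g_i <= 0): OK
Dual feasibility (all lambda_i >= 0): OK
Complementary slackness (lambda_i * g_i(x) = 0 for all i): FAILS

Verdict: the first failing condition is complementary_slackness -> comp.

comp


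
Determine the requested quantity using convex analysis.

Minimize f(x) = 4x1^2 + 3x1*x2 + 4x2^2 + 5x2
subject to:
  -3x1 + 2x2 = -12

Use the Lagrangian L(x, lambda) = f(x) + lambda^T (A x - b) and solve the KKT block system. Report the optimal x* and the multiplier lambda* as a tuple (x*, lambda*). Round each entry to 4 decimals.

Form the Lagrangian:
  L(x, lambda) = (1/2) x^T Q x + c^T x + lambda^T (A x - b)
Stationarity (grad_x L = 0): Q x + c + A^T lambda = 0.
Primal feasibility: A x = b.

This gives the KKT block system:
  [ Q   A^T ] [ x     ]   [-c ]
  [ A    0  ] [ lambda ] = [ b ]

Solving the linear system:
  x*      = (2.3571, -2.4643)
  lambda* = (3.8214)
  f(x*)   = 16.7679

x* = (2.3571, -2.4643), lambda* = (3.8214)


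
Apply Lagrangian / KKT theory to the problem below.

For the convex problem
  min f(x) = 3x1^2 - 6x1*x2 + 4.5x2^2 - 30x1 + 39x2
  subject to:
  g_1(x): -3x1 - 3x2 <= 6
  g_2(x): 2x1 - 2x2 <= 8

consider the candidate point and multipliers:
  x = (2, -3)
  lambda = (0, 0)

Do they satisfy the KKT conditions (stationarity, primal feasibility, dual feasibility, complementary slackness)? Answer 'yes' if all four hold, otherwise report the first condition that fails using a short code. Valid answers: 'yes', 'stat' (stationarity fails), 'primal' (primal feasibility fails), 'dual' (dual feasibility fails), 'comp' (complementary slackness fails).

Gradient of f: grad f(x) = Q x + c = (0, 0)
Constraint values g_i(x) = a_i^T x - b_i:
  g_1((2, -3)) = -3
  g_2((2, -3)) = 2
Stationarity residual: grad f(x) + sum_i lambda_i a_i = (0, 0)
  -> stationarity OK
Primal feasibility (all g_i <= 0): FAILS
Dual feasibility (all lambda_i >= 0): OK
Complementary slackness (lambda_i * g_i(x) = 0 for all i): OK

Verdict: the first failing condition is primal_feasibility -> primal.

primal


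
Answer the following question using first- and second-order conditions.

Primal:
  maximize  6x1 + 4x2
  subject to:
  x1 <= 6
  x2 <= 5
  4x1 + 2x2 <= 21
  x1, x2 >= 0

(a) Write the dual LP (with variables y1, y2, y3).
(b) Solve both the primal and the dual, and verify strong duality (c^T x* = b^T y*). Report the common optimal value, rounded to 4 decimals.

The standard primal-dual pair for 'max c^T x s.t. A x <= b, x >= 0' is:
  Dual:  min b^T y  s.t.  A^T y >= c,  y >= 0.

So the dual LP is:
  minimize  6y1 + 5y2 + 21y3
  subject to:
    y1 + 4y3 >= 6
    y2 + 2y3 >= 4
    y1, y2, y3 >= 0

Solving the primal: x* = (2.75, 5).
  primal value c^T x* = 36.5.
Solving the dual: y* = (0, 1, 1.5).
  dual value b^T y* = 36.5.
Strong duality: c^T x* = b^T y*. Confirmed.

36.5


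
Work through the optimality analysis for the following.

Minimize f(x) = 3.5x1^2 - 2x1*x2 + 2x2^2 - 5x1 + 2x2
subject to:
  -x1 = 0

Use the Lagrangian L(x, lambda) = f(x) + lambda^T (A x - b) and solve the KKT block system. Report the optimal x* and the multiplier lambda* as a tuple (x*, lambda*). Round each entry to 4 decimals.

Form the Lagrangian:
  L(x, lambda) = (1/2) x^T Q x + c^T x + lambda^T (A x - b)
Stationarity (grad_x L = 0): Q x + c + A^T lambda = 0.
Primal feasibility: A x = b.

This gives the KKT block system:
  [ Q   A^T ] [ x     ]   [-c ]
  [ A    0  ] [ lambda ] = [ b ]

Solving the linear system:
  x*      = (0, -0.5)
  lambda* = (-4)
  f(x*)   = -0.5

x* = (0, -0.5), lambda* = (-4)


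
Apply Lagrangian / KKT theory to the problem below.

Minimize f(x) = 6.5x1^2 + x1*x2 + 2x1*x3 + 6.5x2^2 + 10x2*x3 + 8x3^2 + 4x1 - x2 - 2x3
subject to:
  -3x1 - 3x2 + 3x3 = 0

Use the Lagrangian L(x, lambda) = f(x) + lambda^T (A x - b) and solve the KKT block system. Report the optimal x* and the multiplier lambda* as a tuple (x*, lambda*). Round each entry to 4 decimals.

Form the Lagrangian:
  L(x, lambda) = (1/2) x^T Q x + c^T x + lambda^T (A x - b)
Stationarity (grad_x L = 0): Q x + c + A^T lambda = 0.
Primal feasibility: A x = b.

This gives the KKT block system:
  [ Q   A^T ] [ x     ]   [-c ]
  [ A    0  ] [ lambda ] = [ b ]

Solving the linear system:
  x*      = (-0.2384, 0.2023, -0.0361)
  lambda* = (0.3436)
  f(x*)   = -0.5419

x* = (-0.2384, 0.2023, -0.0361), lambda* = (0.3436)


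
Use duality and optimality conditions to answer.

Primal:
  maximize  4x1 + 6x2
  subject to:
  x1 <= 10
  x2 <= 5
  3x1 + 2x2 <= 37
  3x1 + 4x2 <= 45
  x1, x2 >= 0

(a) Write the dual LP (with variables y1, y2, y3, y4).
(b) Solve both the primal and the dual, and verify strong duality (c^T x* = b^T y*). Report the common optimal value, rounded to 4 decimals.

The standard primal-dual pair for 'max c^T x s.t. A x <= b, x >= 0' is:
  Dual:  min b^T y  s.t.  A^T y >= c,  y >= 0.

So the dual LP is:
  minimize  10y1 + 5y2 + 37y3 + 45y4
  subject to:
    y1 + 3y3 + 3y4 >= 4
    y2 + 2y3 + 4y4 >= 6
    y1, y2, y3, y4 >= 0

Solving the primal: x* = (8.3333, 5).
  primal value c^T x* = 63.3333.
Solving the dual: y* = (0, 0.6667, 0, 1.3333).
  dual value b^T y* = 63.3333.
Strong duality: c^T x* = b^T y*. Confirmed.

63.3333


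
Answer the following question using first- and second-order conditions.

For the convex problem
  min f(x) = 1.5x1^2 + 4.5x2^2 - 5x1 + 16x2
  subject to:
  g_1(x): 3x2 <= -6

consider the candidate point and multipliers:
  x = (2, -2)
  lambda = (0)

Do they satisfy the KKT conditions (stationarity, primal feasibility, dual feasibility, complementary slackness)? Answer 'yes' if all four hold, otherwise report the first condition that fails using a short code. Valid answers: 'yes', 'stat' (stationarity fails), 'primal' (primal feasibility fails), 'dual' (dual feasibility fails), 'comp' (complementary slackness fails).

Gradient of f: grad f(x) = Q x + c = (1, -2)
Constraint values g_i(x) = a_i^T x - b_i:
  g_1((2, -2)) = 0
Stationarity residual: grad f(x) + sum_i lambda_i a_i = (1, -2)
  -> stationarity FAILS
Primal feasibility (all g_i <= 0): OK
Dual feasibility (all lambda_i >= 0): OK
Complementary slackness (lambda_i * g_i(x) = 0 for all i): OK

Verdict: the first failing condition is stationarity -> stat.

stat
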